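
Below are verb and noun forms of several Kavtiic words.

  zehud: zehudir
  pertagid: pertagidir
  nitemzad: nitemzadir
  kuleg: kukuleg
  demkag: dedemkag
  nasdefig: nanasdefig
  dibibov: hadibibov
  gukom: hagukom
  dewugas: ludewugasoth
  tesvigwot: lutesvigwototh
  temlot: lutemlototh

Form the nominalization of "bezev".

"bezev" ends in -v. The one such stem in the data (dibibov → hadibibov) adds the prefix ha-, so the same rule applies.
The other patterns: stems ending in -d add -ir; stems ending in -g repeat the first consonant+vowel as a prefix; stems ending in -s or -t add lu- … -oth around the stem.
So bezev → habezev.

habezev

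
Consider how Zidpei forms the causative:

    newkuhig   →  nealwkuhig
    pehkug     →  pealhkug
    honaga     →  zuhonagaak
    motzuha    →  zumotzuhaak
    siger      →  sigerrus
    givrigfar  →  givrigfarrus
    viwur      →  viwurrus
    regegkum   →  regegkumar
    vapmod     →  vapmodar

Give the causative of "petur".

peturrus

honaga and givrigfar both have last vowel 'a' yet inflect differently (zuhonagaak, givrigfarrus), so the last vowel is not what conditions the rule; the final letter is.
"petur" ends in -r. The stems ending in -r (siger → sigerrus, givrigfar → givrigfarrus, viwur → viwurrus) double the final consonant and add -us.
So petur → peturrus.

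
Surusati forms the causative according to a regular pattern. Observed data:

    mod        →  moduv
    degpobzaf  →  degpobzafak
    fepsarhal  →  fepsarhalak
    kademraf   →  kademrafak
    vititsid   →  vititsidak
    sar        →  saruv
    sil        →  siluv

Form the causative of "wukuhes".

wukuhesak

sil and fepsarhal both end in -l yet inflect differently (siluv, fepsarhalak), so the final letter is not what conditions the rule; the number of vowels is.
"wukuhes" has 3 vowels. The stems with 3 vowels (fepsarhal → fepsarhalak, vititsid → vititsidak, kademraf → kademrafak) add -ak.
The other pattern: stems with 1 vowel add -uv.
So wukuhes → wukuhesak.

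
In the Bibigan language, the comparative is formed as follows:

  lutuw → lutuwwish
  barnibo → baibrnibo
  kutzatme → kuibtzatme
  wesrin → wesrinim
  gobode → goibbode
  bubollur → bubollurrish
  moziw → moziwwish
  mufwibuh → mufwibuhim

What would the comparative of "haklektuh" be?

haklektuhim

mufwibuh and bubollur both have last vowel 'u' yet inflect differently (mufwibuhim, bubollurrish), so the last vowel is not what conditions the rule; the final letter is.
"haklektuh" ends in -h. The one such stem in the data (mufwibuh → mufwibuhim) adds -im, so the same rule applies.
The other patterns: stems ending in -r or -w double the final consonant and add -ish; stems ending in -e or -o insert -ib- after the first vowel.
So haklektuh → haklektuhim.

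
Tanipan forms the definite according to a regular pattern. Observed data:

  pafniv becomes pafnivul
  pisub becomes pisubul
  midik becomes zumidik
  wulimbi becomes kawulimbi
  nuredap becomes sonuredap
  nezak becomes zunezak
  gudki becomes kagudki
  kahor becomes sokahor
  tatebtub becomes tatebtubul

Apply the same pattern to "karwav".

nuredap and nezak both have last vowel 'a' yet inflect differently (sonuredap, zunezak), so the last vowel is not what conditions the rule; the final letter is.
"karwav" ends in -v. The one such stem in the data (pafniv → pafnivul) adds -ul, so the same rule applies.
The other patterns: stems ending in -p or -r add the prefix so-; stems ending in -k add the prefix zu-; stems ending in -i add the prefix ka-.
So karwav → karwavul.

karwavul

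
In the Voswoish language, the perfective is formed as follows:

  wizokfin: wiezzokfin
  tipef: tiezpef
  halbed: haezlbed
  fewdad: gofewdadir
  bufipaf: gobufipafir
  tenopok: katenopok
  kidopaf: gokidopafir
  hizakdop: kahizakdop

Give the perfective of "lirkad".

golirkadir

bufipaf and tipef both end in -f yet inflect differently (gobufipafir, tiezpef), so the final letter is not what conditions the rule; the last vowel is.
"lirkad" has last vowel 'a'. The stems whose last vowel is 'a' (bufipaf → gobufipafir, kidopaf → gokidopafir, fewdad → gofewdadir) add go- … -ir around the stem.
So lirkad → golirkadir.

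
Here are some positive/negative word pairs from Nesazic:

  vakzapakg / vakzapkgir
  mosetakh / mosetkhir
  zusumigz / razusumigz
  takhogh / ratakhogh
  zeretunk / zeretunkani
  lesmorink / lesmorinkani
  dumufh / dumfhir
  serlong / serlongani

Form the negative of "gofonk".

serlong and vakzapakg both end in -g yet inflect differently (serlongani, vakzapkgir), so the final letter is not what conditions the rule; the second-to-last letter is.
"gofonk" has second-to-last letter 'n'. The stems whose second-to-last letter is 'n' (lesmorink → lesmorinkani, serlong → serlongani, zeretunk → zeretunkani) add -ani.
The other patterns: stems whose second-to-last letter is 'g' add the prefix ra-; stems whose second-to-last letter is 'f' or 'k' delete the last vowel and add -ir.
So gofonk → gofonkani.

gofonkani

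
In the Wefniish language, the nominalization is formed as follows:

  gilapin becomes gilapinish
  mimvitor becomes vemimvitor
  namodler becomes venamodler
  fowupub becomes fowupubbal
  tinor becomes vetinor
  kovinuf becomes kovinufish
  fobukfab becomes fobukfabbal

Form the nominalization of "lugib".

fowupub and kovinuf both have last vowel 'u' yet inflect differently (fowupubbal, kovinufish), so the last vowel is not what conditions the rule; the final letter is.
"lugib" ends in -b. The stems ending in -b (fobukfab → fobukfabbal, fowupub → fowupubbal) double the final consonant and add -al.
The other patterns: stems ending in -r add the prefix ve-; stems ending in -f or -n add -ish.
So lugib → lugibbal.

lugibbal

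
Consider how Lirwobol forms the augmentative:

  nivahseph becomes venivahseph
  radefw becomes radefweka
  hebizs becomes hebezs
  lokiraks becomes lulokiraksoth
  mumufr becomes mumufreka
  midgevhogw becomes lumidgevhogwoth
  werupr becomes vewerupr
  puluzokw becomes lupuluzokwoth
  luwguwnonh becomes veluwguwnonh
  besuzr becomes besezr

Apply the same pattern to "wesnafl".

mumufr and besuzr both end in -r yet inflect differently (mumufreka, besezr), so the final letter is not what conditions the rule; the second-to-last letter is.
"wesnafl" has second-to-last letter 'f'. The stems whose second-to-last letter is 'f' (radefw → radefweka, mumufr → mumufreka) add -eka.
So wesnafl → wesnafleka.

wesnafleka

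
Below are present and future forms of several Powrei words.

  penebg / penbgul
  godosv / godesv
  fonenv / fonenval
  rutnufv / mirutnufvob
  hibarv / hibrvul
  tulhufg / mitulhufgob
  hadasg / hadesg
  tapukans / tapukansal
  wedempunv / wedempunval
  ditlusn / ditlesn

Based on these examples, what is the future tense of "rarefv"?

mirarefvob

godosv and rutnufv both end in -v yet inflect differently (godesv, mirutnufvob), so the final letter is not what conditions the rule; the second-to-last letter is.
"rarefv" has second-to-last letter 'f'. The stems whose second-to-last letter is 'f' (rutnufv → mirutnufvob, tulhufg → mitulhufgob) add mi- … -ob around the stem.
So rarefv → mirarefvob.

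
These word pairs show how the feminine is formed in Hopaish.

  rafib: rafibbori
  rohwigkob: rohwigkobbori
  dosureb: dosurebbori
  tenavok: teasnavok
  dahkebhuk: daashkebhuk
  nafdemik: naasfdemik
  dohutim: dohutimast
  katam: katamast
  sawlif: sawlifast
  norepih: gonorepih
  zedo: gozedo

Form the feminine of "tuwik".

tuaswik

rohwigkob and tenavok both have last vowel 'o' yet inflect differently (rohwigkobbori, teasnavok), so the last vowel is not what conditions the rule; the final letter is.
"tuwik" ends in -k. The stems ending in -k (tenavok → teasnavok, dahkebhuk → daashkebhuk, nafdemik → naasfdemik) insert -as- after the first vowel.
So tuwik → tuaswik.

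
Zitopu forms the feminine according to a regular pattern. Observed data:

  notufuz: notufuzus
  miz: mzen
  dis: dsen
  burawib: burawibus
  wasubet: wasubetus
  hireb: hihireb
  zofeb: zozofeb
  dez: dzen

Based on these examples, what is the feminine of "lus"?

lsen

"lus" has 1 vowel. The stems with 1 vowel (dez → dzen, miz → mzen, dis → dsen) delete the last vowel and add -en.
The other patterns: stems with 2 vowels repeat the first consonant+vowel as a prefix; stems with 3 vowels add -us.
So lus → lsen.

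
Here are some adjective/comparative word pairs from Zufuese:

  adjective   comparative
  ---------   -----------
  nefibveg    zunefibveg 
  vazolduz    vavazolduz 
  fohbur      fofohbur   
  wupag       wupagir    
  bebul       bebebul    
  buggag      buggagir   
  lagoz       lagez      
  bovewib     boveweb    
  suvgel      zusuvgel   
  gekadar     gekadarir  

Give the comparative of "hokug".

hohokug

bebul and suvgel both end in -l yet inflect differently (bebebul, zusuvgel), so the final letter is not what conditions the rule; the last vowel is.
"hokug" has last vowel 'u'. The stems whose last vowel is 'u' (vazolduz → vavazolduz, bebul → bebebul, fohbur → fofohbur) repeat the first consonant+vowel as a prefix.
So hokug → hohokug.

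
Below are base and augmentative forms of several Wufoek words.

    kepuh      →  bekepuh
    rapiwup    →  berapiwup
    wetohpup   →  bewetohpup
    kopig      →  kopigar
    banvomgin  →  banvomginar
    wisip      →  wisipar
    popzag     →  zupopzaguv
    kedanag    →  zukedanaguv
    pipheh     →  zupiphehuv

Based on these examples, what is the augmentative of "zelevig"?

rapiwup and wisip both end in -p yet inflect differently (berapiwup, wisipar), so the final letter is not what conditions the rule; the last vowel is.
"zelevig" has last vowel 'i'. The stems whose last vowel is 'i' (kopig → kopigar, banvomgin → banvomginar, wisip → wisipar) add -ar.
The other patterns: stems whose last vowel is 'u' add the prefix be-; stems whose last vowel is 'a' or 'e' add zu- … -uv around the stem.
So zelevig → zelevigar.

zelevigar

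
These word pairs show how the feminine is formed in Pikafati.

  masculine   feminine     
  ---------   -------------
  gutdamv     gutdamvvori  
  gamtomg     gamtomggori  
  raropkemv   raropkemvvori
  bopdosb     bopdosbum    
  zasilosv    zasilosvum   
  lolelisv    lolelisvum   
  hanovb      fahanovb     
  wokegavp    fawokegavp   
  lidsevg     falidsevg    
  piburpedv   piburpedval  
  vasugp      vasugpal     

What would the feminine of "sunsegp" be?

sunsegpal

"sunsegp" has second-to-last letter 'g'. The one such stem in the data (vasugp → vasugpal) adds -al, so the same rule applies.
The other patterns: stems whose second-to-last letter is 'm' double the final consonant and add -ori; stems whose second-to-last letter is 's' add -um; stems whose second-to-last letter is 'v' add the prefix fa-.
So sunsegp → sunsegpal.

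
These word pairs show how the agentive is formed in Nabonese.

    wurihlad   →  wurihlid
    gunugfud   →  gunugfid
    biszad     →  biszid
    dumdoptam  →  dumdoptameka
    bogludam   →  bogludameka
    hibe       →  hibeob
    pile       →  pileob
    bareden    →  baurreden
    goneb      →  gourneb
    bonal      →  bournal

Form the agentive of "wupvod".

wupvid

"wupvod" ends in -d. The stems ending in -d (wurihlad → wurihlid, gunugfud → gunugfid, biszad → biszid) change the last vowel to 'i'.
The other patterns: stems ending in -m add -eka; stems ending in -e add -ob; stems ending in -b, -l or -n insert -ur- after the first vowel.
So wupvod → wupvid.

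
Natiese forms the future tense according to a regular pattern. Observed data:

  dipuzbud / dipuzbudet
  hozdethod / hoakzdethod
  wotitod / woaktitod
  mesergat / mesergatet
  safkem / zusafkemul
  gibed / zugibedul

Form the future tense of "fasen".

zufasenul

"fasen" has last vowel 'e'. The stems whose last vowel is 'e' (safkem → zusafkemul, gibed → zugibedul) add zu- … -ul around the stem.
So fasen → zufasenul.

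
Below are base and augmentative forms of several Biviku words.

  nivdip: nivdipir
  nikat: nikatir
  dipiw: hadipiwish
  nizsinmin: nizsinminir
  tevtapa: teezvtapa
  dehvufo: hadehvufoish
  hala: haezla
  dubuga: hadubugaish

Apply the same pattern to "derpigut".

haderpigutish

dubuga and tevtapa both end in -a yet inflect differently (hadubugaish, teezvtapa), so the final letter is not what conditions the rule; the first letter is.
"derpigut" begins with d-. The stems beginning with d- (dubuga → hadubugaish, dipiw → hadipiwish, dehvufo → hadehvufoish) add ha- … -ish around the stem.
So derpigut → haderpigutish.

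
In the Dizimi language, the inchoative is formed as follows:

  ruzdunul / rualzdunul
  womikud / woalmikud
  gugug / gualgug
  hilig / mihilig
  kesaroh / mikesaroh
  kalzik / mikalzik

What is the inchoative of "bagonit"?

gugug and hilig both end in -g yet inflect differently (gualgug, mihilig), so the final letter is not what conditions the rule; the last vowel is.
"bagonit" has last vowel 'i'. The stems whose last vowel is 'i' (hilig → mihilig, kalzik → mikalzik) add the prefix mi-.
So bagonit → mibagonit.

mibagonit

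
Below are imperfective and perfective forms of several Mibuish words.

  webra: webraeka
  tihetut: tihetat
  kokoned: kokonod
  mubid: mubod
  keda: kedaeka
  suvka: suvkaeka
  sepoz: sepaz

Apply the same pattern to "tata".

keda and kokoned both begin with k- yet inflect differently (kedaeka, kokonod), so the first letter is not what conditions the rule; the final letter is.
"tata" ends in -a. The stems ending in -a (webra → webraeka, suvka → suvkaeka, keda → kedaeka) add -eka.
The other patterns: stems ending in -d change the last vowel to 'o'; stems ending in -t or -z change the last vowel to 'a'.
So tata → tataeka.

tataeka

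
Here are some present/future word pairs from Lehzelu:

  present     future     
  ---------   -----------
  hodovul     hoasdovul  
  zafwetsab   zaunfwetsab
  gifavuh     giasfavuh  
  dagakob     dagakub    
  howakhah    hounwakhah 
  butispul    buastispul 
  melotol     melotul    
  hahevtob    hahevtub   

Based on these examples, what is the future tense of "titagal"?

tiuntagal

gifavuh and howakhah both end in -h yet inflect differently (giasfavuh, hounwakhah), so the final letter is not what conditions the rule; the last vowel is.
"titagal" has last vowel 'a'. The stems whose last vowel is 'a' (zafwetsab → zaunfwetsab, howakhah → hounwakhah) insert -un- after the first vowel.
The other patterns: stems whose last vowel is 'u' insert -as- after the first vowel; stems whose last vowel is 'o' change the last vowel to 'u'.
So titagal → tiuntagal.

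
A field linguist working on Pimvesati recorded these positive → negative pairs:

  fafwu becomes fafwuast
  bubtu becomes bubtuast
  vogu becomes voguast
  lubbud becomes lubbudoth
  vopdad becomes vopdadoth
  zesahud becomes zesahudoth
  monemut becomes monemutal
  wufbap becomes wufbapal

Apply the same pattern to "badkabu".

badkabuast

fafwu and lubbud both have last vowel 'u' yet inflect differently (fafwuast, lubbudoth), so the last vowel is not what conditions the rule; the final letter is.
"badkabu" ends in -u. The stems ending in -u (fafwu → fafwuast, bubtu → bubtuast, vogu → voguast) add -ast.
The other patterns: stems ending in -d add -oth; stems ending in -p or -t add -al.
So badkabu → badkabuast.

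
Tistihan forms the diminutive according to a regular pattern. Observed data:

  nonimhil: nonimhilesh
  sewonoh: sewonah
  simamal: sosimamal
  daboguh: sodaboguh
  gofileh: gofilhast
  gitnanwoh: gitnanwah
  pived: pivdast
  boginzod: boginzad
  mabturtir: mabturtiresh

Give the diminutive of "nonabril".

nonabrilesh

sewonoh and daboguh both end in -h yet inflect differently (sewonah, sodaboguh), so the final letter is not what conditions the rule; the last vowel is.
"nonabril" has last vowel 'i'. The stems whose last vowel is 'i' (nonimhil → nonimhilesh, mabturtir → mabturtiresh) add -esh.
So nonabril → nonabrilesh.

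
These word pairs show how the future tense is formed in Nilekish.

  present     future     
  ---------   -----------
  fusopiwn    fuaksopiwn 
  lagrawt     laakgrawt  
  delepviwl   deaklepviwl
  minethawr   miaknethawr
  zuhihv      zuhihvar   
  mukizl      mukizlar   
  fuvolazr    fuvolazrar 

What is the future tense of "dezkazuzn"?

dezkazuznar

delepviwl and mukizl both end in -l yet inflect differently (deaklepviwl, mukizlar), so the final letter is not what conditions the rule; the second-to-last letter is.
"dezkazuzn" has second-to-last letter 'z'. The stems whose second-to-last letter is 'z' (mukizl → mukizlar, fuvolazr → fuvolazrar) add -ar.
The other pattern: stems whose second-to-last letter is 'w' insert -ak- after the first vowel.
So dezkazuzn → dezkazuznar.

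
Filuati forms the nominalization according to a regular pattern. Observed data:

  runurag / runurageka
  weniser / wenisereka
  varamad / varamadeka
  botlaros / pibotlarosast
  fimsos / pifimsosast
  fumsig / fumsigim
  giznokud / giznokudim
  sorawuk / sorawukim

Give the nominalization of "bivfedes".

runurag and fumsig both end in -g yet inflect differently (runurageka, fumsigim), so the final letter is not what conditions the rule; the last vowel is.
"bivfedes" has last vowel 'e'. The one such stem in the data (weniser → wenisereka) adds -eka, so the same rule applies.
The other patterns: stems whose last vowel is 'o' add pi- … -ast around the stem; stems whose last vowel is 'i' or 'u' add -im.
So bivfedes → bivfedeseka.

bivfedeseka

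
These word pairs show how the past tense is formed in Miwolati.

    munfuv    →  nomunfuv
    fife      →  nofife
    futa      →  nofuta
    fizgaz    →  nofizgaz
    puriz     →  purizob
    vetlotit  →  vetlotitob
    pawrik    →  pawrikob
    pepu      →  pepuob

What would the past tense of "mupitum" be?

nomupitum

fizgaz and puriz both end in -z yet inflect differently (nofizgaz, purizob), so the final letter is not what conditions the rule; the first letter is.
"mupitum" begins with m-. The one such stem in the data (munfuv → nomunfuv) adds the prefix no-, so the same rule applies.
So mupitum → nomupitum.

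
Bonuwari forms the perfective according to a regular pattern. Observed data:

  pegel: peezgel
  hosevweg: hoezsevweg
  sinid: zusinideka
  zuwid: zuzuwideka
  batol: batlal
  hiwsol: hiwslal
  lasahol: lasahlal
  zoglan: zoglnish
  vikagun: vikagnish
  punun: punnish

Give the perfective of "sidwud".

"sidwud" has last vowel 'u'. The stems whose last vowel is 'u' (vikagun → vikagnish, punun → punnish) delete the last vowel and add -ish.
So sidwud → sidwdish.

sidwdish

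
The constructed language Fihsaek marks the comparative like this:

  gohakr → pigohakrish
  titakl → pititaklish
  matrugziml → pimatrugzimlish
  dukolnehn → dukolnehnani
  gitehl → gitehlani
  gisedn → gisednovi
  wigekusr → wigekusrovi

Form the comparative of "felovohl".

felovohlani

"felovohl" has second-to-last letter 'h'. The stems whose second-to-last letter is 'h' (dukolnehn → dukolnehnani, gitehl → gitehlani) add -ani.
The other patterns: stems whose second-to-last letter is 'k' or 'm' add pi- … -ish around the stem; stems whose second-to-last letter is 'd' or 's' add -ovi.
So felovohl → felovohlani.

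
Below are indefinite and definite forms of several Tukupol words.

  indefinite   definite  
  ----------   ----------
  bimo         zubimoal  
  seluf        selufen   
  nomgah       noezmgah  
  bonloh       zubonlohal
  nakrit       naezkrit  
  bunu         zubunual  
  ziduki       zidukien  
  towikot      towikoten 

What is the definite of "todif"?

bonloh and nomgah both end in -h yet inflect differently (zubonlohal, noezmgah), so the final letter is not what conditions the rule; the first letter is.
"todif" begins with t-. The one such stem in the data (towikot → towikoten) adds -en, so the same rule applies.
The other patterns: stems beginning with b- add zu- … -al around the stem; stems beginning with n- insert -ez- after the first vowel.
So todif → todifen.

todifen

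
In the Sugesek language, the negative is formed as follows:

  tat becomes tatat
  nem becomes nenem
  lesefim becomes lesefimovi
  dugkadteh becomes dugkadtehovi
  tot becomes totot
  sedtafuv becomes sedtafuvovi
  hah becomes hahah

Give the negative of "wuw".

wuwuw

dugkadteh and hah both end in -h yet inflect differently (dugkadtehovi, hahah), so the final letter is not what conditions the rule; the number of vowels is.
"wuw" has 1 vowel. The stems with 1 vowel (hah → hahah, tot → totot, nem → nenem) repeat the first consonant+vowel as a prefix.
The other pattern: stems with 3 vowels add -ovi.
So wuw → wuwuw.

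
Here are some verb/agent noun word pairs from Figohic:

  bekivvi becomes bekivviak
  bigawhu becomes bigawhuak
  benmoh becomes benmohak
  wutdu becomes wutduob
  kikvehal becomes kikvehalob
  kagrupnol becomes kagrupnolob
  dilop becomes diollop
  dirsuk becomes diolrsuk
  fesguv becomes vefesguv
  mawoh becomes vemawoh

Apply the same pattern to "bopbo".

bopboak

bigawhu and wutdu both end in -u yet inflect differently (bigawhuak, wutduob), so the final letter is not what conditions the rule; the first letter is.
"bopbo" begins with b-. The stems beginning with b- (bekivvi → bekivviak, bigawhu → bigawhuak, benmoh → benmohak) add -ak.
So bopbo → bopboak.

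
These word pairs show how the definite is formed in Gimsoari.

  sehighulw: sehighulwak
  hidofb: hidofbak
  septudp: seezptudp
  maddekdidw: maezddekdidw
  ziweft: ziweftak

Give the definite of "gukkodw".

guezkkodw

maddekdidw and sehighulw both end in -w yet inflect differently (maezddekdidw, sehighulwak), so the final letter is not what conditions the rule; the second-to-last letter is.
"gukkodw" has second-to-last letter 'd'. The stems whose second-to-last letter is 'd' (maddekdidw → maezddekdidw, septudp → seezptudp) insert -ez- after the first vowel.
The other pattern: stems whose second-to-last letter is 'f' or 'l' add -ak.
So gukkodw → guezkkodw.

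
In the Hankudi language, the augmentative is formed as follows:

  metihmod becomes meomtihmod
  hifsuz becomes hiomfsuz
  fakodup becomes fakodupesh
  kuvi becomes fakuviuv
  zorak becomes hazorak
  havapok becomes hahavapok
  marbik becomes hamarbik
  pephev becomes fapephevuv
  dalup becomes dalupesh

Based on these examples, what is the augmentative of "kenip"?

dalup and hifsuz both have last vowel 'u' yet inflect differently (dalupesh, hiomfsuz), so the last vowel is not what conditions the rule; the final letter is.
"kenip" ends in -p. The stems ending in -p (dalup → dalupesh, fakodup → fakodupesh) add -esh.
So kenip → kenipesh.

kenipesh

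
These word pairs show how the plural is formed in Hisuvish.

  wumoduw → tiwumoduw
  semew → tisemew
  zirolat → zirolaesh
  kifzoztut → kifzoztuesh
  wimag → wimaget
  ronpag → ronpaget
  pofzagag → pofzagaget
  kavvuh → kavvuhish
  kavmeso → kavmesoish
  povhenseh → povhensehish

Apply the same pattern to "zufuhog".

wumoduw and kifzoztut both have last vowel 'u' yet inflect differently (tiwumoduw, kifzoztuesh), so the last vowel is not what conditions the rule; the final letter is.
"zufuhog" ends in -g. The stems ending in -g (wimag → wimaget, ronpag → ronpaget, pofzagag → pofzagaget) add -et.
So zufuhog → zufuhoget.

zufuhoget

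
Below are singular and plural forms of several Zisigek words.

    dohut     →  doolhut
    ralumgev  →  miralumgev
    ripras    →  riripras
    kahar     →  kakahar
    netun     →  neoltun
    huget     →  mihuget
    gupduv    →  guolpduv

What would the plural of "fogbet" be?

mifogbet

"fogbet" has last vowel 'e'. The stems whose last vowel is 'e' (ralumgev → miralumgev, huget → mihuget) add the prefix mi-.
The other patterns: stems whose last vowel is 'a' repeat the first consonant+vowel as a prefix; stems whose last vowel is 'u' insert -ol- after the first vowel.
So fogbet → mifogbet.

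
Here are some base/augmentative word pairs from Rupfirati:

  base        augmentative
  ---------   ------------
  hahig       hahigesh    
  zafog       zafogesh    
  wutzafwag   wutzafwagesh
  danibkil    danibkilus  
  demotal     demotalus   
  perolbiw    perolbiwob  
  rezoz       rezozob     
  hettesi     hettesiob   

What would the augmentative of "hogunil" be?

"hogunil" ends in -l. The stems ending in -l (danibkil → danibkilus, demotal → demotalus) add -us.
The other patterns: stems ending in -g add -esh; stems ending in -i, -w or -z add -ob.
So hogunil → hogunilus.

hogunilus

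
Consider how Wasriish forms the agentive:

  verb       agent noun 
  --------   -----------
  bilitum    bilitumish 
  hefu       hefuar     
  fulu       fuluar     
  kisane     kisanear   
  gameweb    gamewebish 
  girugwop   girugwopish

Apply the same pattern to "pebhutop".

"pebhutop" ends in a consonant. The stems ending in a consonant (bilitum → bilitumish, gameweb → gamewebish, girugwop → girugwopish) add -ish.
So pebhutop → pebhutopish.

pebhutopish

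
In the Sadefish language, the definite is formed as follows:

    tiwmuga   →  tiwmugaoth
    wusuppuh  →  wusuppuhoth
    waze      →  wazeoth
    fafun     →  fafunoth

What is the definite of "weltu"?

weltuoth

Every pair shown (tiwmuga → tiwmugaoth, wusuppuh → wusuppuhoth, waze → wazeoth, …) follows the same rule: add -oth.
So weltu → weltuoth.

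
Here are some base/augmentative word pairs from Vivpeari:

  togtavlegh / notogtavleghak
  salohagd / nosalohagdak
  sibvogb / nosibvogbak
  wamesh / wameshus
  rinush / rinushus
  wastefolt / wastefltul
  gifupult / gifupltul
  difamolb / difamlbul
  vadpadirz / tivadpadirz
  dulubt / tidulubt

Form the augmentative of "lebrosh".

lebroshus

togtavlegh and wamesh both end in -h yet inflect differently (notogtavleghak, wameshus), so the final letter is not what conditions the rule; the second-to-last letter is.
"lebrosh" has second-to-last letter 's'. The stems whose second-to-last letter is 's' (wamesh → wameshus, rinush → rinushus) add -us.
So lebrosh → lebroshus.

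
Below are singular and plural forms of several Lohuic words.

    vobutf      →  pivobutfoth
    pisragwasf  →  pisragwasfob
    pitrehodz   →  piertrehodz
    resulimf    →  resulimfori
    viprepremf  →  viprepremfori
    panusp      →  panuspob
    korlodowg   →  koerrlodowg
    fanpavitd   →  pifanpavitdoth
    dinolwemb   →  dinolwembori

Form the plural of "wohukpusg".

vobutf and pisragwasf both end in -f yet inflect differently (pivobutfoth, pisragwasfob), so the final letter is not what conditions the rule; the second-to-last letter is.
"wohukpusg" has second-to-last letter 's'. The stems whose second-to-last letter is 's' (panusp → panuspob, pisragwasf → pisragwasfob) add -ob.
The other patterns: stems whose second-to-last letter is 't' add pi- … -oth around the stem; stems whose second-to-last letter is 'm' add -ori; stems whose second-to-last letter is 'd' or 'w' insert -er- after the first vowel.
So wohukpusg → wohukpusgob.

wohukpusgob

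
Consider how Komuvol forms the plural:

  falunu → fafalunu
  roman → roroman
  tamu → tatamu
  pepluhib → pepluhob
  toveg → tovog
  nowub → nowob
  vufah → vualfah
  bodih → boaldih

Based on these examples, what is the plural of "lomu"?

falunu and nowub both have last vowel 'u' yet inflect differently (fafalunu, nowob), so the last vowel is not what conditions the rule; the final letter is.
"lomu" ends in -u. The stems ending in -u (falunu → fafalunu, tamu → tatamu) repeat the first consonant+vowel as a prefix.
So lomu → lolomu.

lolomu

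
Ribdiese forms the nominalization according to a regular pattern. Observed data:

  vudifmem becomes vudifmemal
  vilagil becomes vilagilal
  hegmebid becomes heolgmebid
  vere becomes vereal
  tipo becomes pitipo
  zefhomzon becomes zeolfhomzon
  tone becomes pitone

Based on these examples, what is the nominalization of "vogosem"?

vere and tone both end in -e yet inflect differently (vereal, pitone), so the final letter is not what conditions the rule; the first letter is.
"vogosem" begins with v-. The stems beginning with v- (vilagil → vilagilal, vere → vereal, vudifmem → vudifmemal) add -al.
So vogosem → vogosemal.

vogosemal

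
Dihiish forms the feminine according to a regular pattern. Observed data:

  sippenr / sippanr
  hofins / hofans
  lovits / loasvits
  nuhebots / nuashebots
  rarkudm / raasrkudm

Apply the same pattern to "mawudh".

hofins and lovits both end in -s yet inflect differently (hofans, loasvits), so the final letter is not what conditions the rule; the second-to-last letter is.
"mawudh" has second-to-last letter 'd'. The one such stem in the data (rarkudm → raasrkudm) inserts -as- after the first vowel (as do lovits, nuhebots), so the same rule applies.
The other pattern: stems whose second-to-last letter is 'n' change the last vowel to 'a'.
So mawudh → maaswudh.

maaswudh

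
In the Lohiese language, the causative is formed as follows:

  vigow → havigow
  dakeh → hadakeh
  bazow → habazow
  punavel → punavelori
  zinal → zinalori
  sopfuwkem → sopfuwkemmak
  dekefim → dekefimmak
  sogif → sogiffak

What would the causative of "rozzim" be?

rozzimmak

"rozzim" ends in -m. The stems ending in -m (sopfuwkem → sopfuwkemmak, dekefim → dekefimmak) double the final consonant and add -ak.
So rozzim → rozzimmak.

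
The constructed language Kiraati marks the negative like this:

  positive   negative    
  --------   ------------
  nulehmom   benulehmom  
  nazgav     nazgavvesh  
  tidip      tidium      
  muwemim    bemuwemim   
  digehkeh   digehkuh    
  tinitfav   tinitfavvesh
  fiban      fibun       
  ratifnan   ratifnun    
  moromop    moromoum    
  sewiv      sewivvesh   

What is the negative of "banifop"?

banifoum

"banifop" ends in -p. The stems ending in -p (tidip → tidium, moromop → moromoum) drop the final letter and add -um.
The other patterns: stems ending in -m add the prefix be-; stems ending in -v double the final consonant and add -esh; stems ending in -h or -n change the last vowel to 'u'.
So banifop → banifoum.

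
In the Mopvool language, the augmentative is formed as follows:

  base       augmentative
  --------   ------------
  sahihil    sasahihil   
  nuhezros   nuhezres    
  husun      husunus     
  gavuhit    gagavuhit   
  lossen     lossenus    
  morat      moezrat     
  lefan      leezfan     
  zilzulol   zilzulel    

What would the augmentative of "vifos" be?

vifes

"vifos" has last vowel 'o'. The stems whose last vowel is 'o' (zilzulol → zilzulel, nuhezros → nuhezres) change the last vowel to 'e'.
So vifos → vifes.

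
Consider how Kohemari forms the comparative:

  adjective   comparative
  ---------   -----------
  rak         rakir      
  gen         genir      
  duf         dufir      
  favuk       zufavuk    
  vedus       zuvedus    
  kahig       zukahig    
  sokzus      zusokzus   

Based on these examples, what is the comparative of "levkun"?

rak and favuk both end in -k yet inflect differently (rakir, zufavuk), so the final letter is not what conditions the rule; the number of vowels is.
"levkun" has 2 vowels. The stems with 2 vowels (favuk → zufavuk, vedus → zuvedus, kahig → zukahig) add the prefix zu-.
So levkun → zulevkun.

zulevkun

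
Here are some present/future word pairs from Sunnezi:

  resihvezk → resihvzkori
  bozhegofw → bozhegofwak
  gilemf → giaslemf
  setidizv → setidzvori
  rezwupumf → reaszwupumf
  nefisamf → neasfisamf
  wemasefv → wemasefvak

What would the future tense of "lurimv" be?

wemasefv and setidizv both end in -v yet inflect differently (wemasefvak, setidzvori), so the final letter is not what conditions the rule; the second-to-last letter is.
"lurimv" has second-to-last letter 'm'. The stems whose second-to-last letter is 'm' (rezwupumf → reaszwupumf, nefisamf → neasfisamf, gilemf → giaslemf) insert -as- after the first vowel.
So lurimv → luasrimv.

luasrimv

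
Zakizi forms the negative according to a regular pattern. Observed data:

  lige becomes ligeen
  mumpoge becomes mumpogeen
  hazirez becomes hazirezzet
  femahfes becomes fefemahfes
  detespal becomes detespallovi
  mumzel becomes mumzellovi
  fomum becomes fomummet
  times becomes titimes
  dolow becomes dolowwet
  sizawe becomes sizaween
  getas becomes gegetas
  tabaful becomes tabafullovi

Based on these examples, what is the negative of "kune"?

kuneen

sizawe and times both have last vowel 'e' yet inflect differently (sizaween, titimes), so the last vowel is not what conditions the rule; the final letter is.
"kune" ends in -e. The stems ending in -e (sizawe → sizaween, lige → ligeen, mumpoge → mumpogeen) add -en.
So kune → kuneen.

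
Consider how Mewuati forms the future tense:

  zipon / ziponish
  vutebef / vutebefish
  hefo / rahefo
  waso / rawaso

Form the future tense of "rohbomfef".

zipon and hefo both have last vowel 'o' yet inflect differently (ziponish, rahefo), so the last vowel is not what conditions the rule; whether the stem ends in a vowel or a consonant is.
"rohbomfef" ends in a consonant. The stems ending in a consonant (zipon → ziponish, vutebef → vutebefish) add -ish.
The other pattern: stems ending in a vowel add the prefix ra-.
So rohbomfef → rohbomfefish.

rohbomfefish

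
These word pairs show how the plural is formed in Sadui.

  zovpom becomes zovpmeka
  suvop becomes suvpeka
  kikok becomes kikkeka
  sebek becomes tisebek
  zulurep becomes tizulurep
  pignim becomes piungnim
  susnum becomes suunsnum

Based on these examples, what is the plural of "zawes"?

kikok and sebek both end in -k yet inflect differently (kikkeka, tisebek), so the final letter is not what conditions the rule; the last vowel is.
"zawes" has last vowel 'e'. The stems whose last vowel is 'e' (sebek → tisebek, zulurep → tizulurep) add the prefix ti-.
The other patterns: stems whose last vowel is 'o' delete the last vowel and add -eka; stems whose last vowel is 'i' or 'u' insert -un- after the first vowel.
So zawes → tizawes.

tizawes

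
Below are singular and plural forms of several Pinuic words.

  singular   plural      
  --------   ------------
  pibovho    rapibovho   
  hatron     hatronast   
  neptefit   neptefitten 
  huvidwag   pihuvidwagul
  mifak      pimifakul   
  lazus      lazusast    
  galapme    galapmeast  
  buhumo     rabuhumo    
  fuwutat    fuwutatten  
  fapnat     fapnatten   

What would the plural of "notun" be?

huvidwag and fapnat both have last vowel 'a' yet inflect differently (pihuvidwagul, fapnatten), so the last vowel is not what conditions the rule; the final letter is.
"notun" ends in -n. The one such stem in the data (hatron → hatronast) adds -ast, so the same rule applies.
So notun → notunast.

notunast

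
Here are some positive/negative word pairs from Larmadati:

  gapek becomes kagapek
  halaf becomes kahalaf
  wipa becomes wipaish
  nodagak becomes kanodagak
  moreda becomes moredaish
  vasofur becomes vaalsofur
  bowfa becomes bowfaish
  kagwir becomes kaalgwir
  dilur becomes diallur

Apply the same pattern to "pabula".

"pabula" ends in -a. The stems ending in -a (bowfa → bowfaish, wipa → wipaish, moreda → moredaish) add -ish.
So pabula → pabulaish.

pabulaish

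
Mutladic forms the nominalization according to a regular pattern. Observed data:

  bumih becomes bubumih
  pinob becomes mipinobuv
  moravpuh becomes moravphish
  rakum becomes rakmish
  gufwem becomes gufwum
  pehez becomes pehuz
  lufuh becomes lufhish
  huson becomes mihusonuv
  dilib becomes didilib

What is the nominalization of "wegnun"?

pinob and dilib both end in -b yet inflect differently (mipinobuv, didilib), so the final letter is not what conditions the rule; the last vowel is.
"wegnun" has last vowel 'u'. The stems whose last vowel is 'u' (rakum → rakmish, moravpuh → moravphish, lufuh → lufhish) delete the last vowel and add -ish.
So wegnun → wegnnish.

wegnnish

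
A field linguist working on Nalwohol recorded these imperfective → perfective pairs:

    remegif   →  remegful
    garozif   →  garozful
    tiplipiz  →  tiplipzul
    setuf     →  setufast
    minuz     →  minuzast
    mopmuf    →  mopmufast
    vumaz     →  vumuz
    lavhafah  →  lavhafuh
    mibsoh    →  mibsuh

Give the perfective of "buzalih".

buzalhul

remegif and setuf both end in -f yet inflect differently (remegful, setufast), so the final letter is not what conditions the rule; the last vowel is.
"buzalih" has last vowel 'i'. The stems whose last vowel is 'i' (remegif → remegful, garozif → garozful, tiplipiz → tiplipzul) delete the last vowel and add -ul.
The other patterns: stems whose last vowel is 'u' add -ast; stems whose last vowel is 'a' or 'o' change the last vowel to 'u'.
So buzalih → buzalhul.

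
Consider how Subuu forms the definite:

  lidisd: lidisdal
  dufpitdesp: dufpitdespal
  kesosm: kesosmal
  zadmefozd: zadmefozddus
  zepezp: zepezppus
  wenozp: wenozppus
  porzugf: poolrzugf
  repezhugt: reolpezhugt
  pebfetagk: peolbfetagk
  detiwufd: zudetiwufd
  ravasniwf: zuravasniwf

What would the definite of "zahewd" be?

lidisd and zadmefozd both end in -d yet inflect differently (lidisdal, zadmefozddus), so the final letter is not what conditions the rule; the second-to-last letter is.
"zahewd" has second-to-last letter 'w'. The one such stem in the data (ravasniwf → zuravasniwf) adds the prefix zu-, so the same rule applies.
The other patterns: stems whose second-to-last letter is 's' add -al; stems whose second-to-last letter is 'z' double the final consonant and add -us; stems whose second-to-last letter is 'g' insert -ol- after the first vowel.
So zahewd → zuzahewd.

zuzahewd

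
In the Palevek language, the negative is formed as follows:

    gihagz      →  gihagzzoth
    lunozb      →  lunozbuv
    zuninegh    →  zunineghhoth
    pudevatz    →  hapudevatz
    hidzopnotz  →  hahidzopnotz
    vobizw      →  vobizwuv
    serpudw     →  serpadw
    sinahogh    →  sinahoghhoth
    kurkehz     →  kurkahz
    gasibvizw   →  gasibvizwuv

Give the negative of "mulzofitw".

gihagz and hidzopnotz both end in -z yet inflect differently (gihagzzoth, hahidzopnotz), so the final letter is not what conditions the rule; the second-to-last letter is.
"mulzofitw" has second-to-last letter 't'. The stems whose second-to-last letter is 't' (hidzopnotz → hahidzopnotz, pudevatz → hapudevatz) add the prefix ha-.
The other patterns: stems whose second-to-last letter is 'g' double the final consonant and add -oth; stems whose second-to-last letter is 'z' add -uv; stems whose second-to-last letter is 'd' or 'h' change the last vowel to 'a'.
So mulzofitw → hamulzofitw.

hamulzofitw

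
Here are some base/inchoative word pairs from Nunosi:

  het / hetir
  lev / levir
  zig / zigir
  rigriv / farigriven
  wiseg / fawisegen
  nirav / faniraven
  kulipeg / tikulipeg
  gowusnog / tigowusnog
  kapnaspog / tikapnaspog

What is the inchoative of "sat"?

satir

lev and rigriv both end in -v yet inflect differently (levir, farigriven), so the final letter is not what conditions the rule; the number of vowels is.
"sat" has 1 vowel. The stems with 1 vowel (het → hetir, lev → levir, zig → zigir) add -ir.
So sat → satir.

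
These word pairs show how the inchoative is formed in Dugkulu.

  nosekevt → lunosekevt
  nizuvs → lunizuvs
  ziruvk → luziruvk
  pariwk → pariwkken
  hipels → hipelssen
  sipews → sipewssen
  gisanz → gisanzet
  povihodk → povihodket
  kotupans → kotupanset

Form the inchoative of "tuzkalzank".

ziruvk and pariwk both end in -k yet inflect differently (luziruvk, pariwkken), so the final letter is not what conditions the rule; the second-to-last letter is.
"tuzkalzank" has second-to-last letter 'n'. The stems whose second-to-last letter is 'n' (gisanz → gisanzet, kotupans → kotupanset) add -et.
So tuzkalzank → tuzkalzanket.

tuzkalzanket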